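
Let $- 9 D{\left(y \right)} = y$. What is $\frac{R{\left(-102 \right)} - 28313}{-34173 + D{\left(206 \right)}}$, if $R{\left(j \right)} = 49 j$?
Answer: $\frac{299799}{307763} \approx 0.97412$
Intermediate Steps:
$D{\left(y \right)} = - \frac{y}{9}$
$\frac{R{\left(-102 \right)} - 28313}{-34173 + D{\left(206 \right)}} = \frac{49 \left(-102\right) - 28313}{-34173 - \frac{206}{9}} = \frac{-4998 - 28313}{-34173 - \frac{206}{9}} = - \frac{33311}{- \frac{307763}{9}} = \left(-33311\right) \left(- \frac{9}{307763}\right) = \frac{299799}{307763}$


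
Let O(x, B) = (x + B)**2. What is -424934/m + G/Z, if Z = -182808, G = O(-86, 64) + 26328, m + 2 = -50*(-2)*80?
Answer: -3245657377/60920766 ≈ -53.277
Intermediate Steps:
m = 7998 (m = -2 - 50*(-2)*80 = -2 + 100*80 = -2 + 8000 = 7998)
O(x, B) = (B + x)**2
G = 26812 (G = (64 - 86)**2 + 26328 = (-22)**2 + 26328 = 484 + 26328 = 26812)
-424934/m + G/Z = -424934/7998 + 26812/(-182808) = -424934*1/7998 + 26812*(-1/182808) = -212467/3999 - 6703/45702 = -3245657377/60920766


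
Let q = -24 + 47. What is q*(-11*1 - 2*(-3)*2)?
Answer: 23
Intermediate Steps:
q = 23
q*(-11*1 - 2*(-3)*2) = 23*(-11*1 - 2*(-3)*2) = 23*(-11 + 6*2) = 23*(-11 + 12) = 23*1 = 23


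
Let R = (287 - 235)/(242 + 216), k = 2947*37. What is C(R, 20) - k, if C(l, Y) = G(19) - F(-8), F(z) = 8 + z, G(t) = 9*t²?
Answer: -105790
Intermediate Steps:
k = 109039
R = 26/229 (R = 52/458 = 52*(1/458) = 26/229 ≈ 0.11354)
C(l, Y) = 3249 (C(l, Y) = 9*19² - (8 - 8) = 9*361 - 1*0 = 3249 + 0 = 3249)
C(R, 20) - k = 3249 - 1*109039 = 3249 - 109039 = -105790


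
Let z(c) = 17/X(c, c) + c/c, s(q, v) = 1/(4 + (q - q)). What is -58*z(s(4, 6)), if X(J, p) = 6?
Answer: -667/3 ≈ -222.33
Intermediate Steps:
s(q, v) = ¼ (s(q, v) = 1/(4 + 0) = 1/4 = ¼)
z(c) = 23/6 (z(c) = 17/6 + c/c = 17*(⅙) + 1 = 17/6 + 1 = 23/6)
-58*z(s(4, 6)) = -58*23/6 = -667/3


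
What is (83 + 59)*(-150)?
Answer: -21300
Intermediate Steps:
(83 + 59)*(-150) = 142*(-150) = -21300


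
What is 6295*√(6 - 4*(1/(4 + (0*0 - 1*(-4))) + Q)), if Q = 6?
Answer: 6295*I*√74/2 ≈ 27076.0*I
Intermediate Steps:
6295*√(6 - 4*(1/(4 + (0*0 - 1*(-4))) + Q)) = 6295*√(6 - 4*(1/(4 + (0*0 - 1*(-4))) + 6)) = 6295*√(6 - 4*(1/(4 + (0 + 4)) + 6)) = 6295*√(6 - 4*(1/(4 + 4) + 6)) = 6295*√(6 - 4*(1/8 + 6)) = 6295*√(6 - 4*(⅛ + 6)) = 6295*√(6 - 4*49/8) = 6295*√(6 - 49/2) = 6295*√(-37/2) = 6295*(I*√74/2) = 6295*I*√74/2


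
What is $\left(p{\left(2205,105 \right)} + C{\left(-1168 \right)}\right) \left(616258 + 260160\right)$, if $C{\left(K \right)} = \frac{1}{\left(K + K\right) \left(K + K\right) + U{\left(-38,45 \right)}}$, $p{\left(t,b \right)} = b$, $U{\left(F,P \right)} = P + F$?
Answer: $\frac{502165442289088}{5456903} \approx 9.2024 \cdot 10^{7}$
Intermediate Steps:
$U{\left(F,P \right)} = F + P$
$C{\left(K \right)} = \frac{1}{7 + 4 K^{2}}$ ($C{\left(K \right)} = \frac{1}{\left(K + K\right) \left(K + K\right) + \left(-38 + 45\right)} = \frac{1}{2 K 2 K + 7} = \frac{1}{4 K^{2} + 7} = \frac{1}{7 + 4 K^{2}}$)
$\left(p{\left(2205,105 \right)} + C{\left(-1168 \right)}\right) \left(616258 + 260160\right) = \left(105 + \frac{1}{7 + 4 \left(-1168\right)^{2}}\right) \left(616258 + 260160\right) = \left(105 + \frac{1}{7 + 4 \cdot 1364224}\right) 876418 = \left(105 + \frac{1}{7 + 5456896}\right) 876418 = \left(105 + \frac{1}{5456903}\right) 876418 = \frac{572974816}{5456903} \cdot 876418 = \frac{502165442289088}{5456903}$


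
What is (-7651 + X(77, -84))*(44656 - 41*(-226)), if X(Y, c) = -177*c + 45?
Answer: 391581564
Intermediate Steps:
X(Y, c) = 45 - 177*c
(-7651 + X(77, -84))*(44656 - 41*(-226)) = (-7651 + (45 - 177*(-84)))*(44656 - 41*(-226)) = (-7651 + (45 + 14868))*(44656 + 9266) = (-7651 + 14913)*53922 = 7262*53922 = 391581564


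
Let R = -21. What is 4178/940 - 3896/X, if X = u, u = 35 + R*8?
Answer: 2108957/62510 ≈ 33.738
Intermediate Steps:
u = -133 (u = 35 - 21*8 = 35 - 168 = -133)
X = -133
4178/940 - 3896/X = 4178/940 - 3896/(-133) = 4178*(1/940) - 3896*(-1/133) = 2089/470 + 3896/133 = 2108957/62510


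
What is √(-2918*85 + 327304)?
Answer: √79274 ≈ 281.56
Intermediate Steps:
√(-2918*85 + 327304) = √(-248030 + 327304) = √79274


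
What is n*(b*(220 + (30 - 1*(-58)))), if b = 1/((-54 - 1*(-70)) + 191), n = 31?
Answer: 9548/207 ≈ 46.126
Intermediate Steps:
b = 1/207 (b = 1/((-54 + 70) + 191) = 1/(16 + 191) = 1/207 ≈ 0.0048309)
n*(b*(220 + (30 - 1*(-58)))) = 31*((220 + (30 - 1*(-58)))/207) = 31*((220 + (30 + 58))/207) = 31*((220 + 88)/207) = 31*((1/207)*308) = 31*(308/207) = 9548/207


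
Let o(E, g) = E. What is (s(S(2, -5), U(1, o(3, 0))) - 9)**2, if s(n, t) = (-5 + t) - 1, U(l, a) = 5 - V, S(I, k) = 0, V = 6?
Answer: 256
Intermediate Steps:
U(l, a) = -1 (U(l, a) = 5 - 1*6 = 5 - 6 = -1)
s(n, t) = -6 + t
(s(S(2, -5), U(1, o(3, 0))) - 9)**2 = ((-6 - 1) - 9)**2 = (-7 - 9)**2 = (-16)**2 = 256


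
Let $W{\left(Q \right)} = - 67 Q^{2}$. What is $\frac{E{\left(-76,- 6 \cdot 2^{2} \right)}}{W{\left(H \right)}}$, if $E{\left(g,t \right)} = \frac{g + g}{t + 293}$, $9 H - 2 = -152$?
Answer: $\frac{342}{11264375} \approx 3.0361 \cdot 10^{-5}$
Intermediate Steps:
$H = - \frac{50}{3}$ ($H = \frac{2}{9} + \frac{1}{9} \left(-152\right) = \frac{2}{9} - \frac{152}{9} = - \frac{50}{3} \approx -16.667$)
$E{\left(g,t \right)} = \frac{2 g}{293 + t}$
$\frac{E{\left(-76,- 6 \cdot 2^{2} \right)}}{W{\left(H \right)}} = \frac{2 \left(-76\right) \frac{1}{293 - 6 \cdot 2^{2}}}{\left(-67\right) \left(- \frac{50}{3}\right)^{2}} = \frac{2 \left(-76\right) \frac{1}{293 - 24}}{\left(-67\right) \frac{2500}{9}} = \frac{2 \left(-76\right) \frac{1}{293 - 24}}{- \frac{167500}{9}} = 2 \left(-76\right) \frac{1}{269} \left(- \frac{9}{167500}\right) = \left(- \frac{152}{269}\right) \left(- \frac{9}{167500}\right) = \frac{342}{11264375}$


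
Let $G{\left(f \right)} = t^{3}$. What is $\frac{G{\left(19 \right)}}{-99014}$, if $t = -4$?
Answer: $\frac{32}{49507} \approx 0.00064637$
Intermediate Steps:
$G{\left(f \right)} = -64$ ($G{\left(f \right)} = \left(-4\right)^{3} = -64$)
$\frac{G{\left(19 \right)}}{-99014} = - \frac{64}{-99014} = \left(-64\right) \left(- \frac{1}{99014}\right) = \frac{32}{49507}$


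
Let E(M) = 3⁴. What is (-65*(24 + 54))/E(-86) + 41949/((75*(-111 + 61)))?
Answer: -2490041/33750 ≈ -73.779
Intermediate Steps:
E(M) = 81
(-65*(24 + 54))/E(-86) + 41949/((75*(-111 + 61))) = -65*(24 + 54)/81 + 41949/((75*(-111 + 61))) = -65*78*(1/81) + 41949/((75*(-50))) = -5070*1/81 + 41949/(-3750) = -1690/27 + 41949*(-1/3750) = -1690/27 - 13983/1250 = -2490041/33750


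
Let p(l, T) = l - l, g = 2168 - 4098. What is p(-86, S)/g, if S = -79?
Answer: 0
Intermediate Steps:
g = -1930
p(l, T) = 0
p(-86, S)/g = 0/(-1930) = 0*(-1/1930) = 0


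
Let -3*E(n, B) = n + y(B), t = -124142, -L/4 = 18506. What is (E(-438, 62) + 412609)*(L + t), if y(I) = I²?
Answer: -244620271886/3 ≈ -8.1540e+10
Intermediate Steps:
L = -74024 (L = -4*18506 = -74024)
E(n, B) = -n/3 - B²/3 (E(n, B) = -(n + B²)/3 = -n/3 - B²/3)
(E(-438, 62) + 412609)*(L + t) = ((-⅓*(-438) - ⅓*62²) + 412609)*(-74024 - 124142) = ((146 - ⅓*3844) + 412609)*(-198166) = ((146 - 3844/3) + 412609)*(-198166) = (-3406/3 + 412609)*(-198166) = (1234421/3)*(-198166) = -244620271886/3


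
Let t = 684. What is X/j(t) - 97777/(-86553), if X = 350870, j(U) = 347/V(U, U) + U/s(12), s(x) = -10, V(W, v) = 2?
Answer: 303791274727/90967203 ≈ 3339.6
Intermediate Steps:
j(U) = 347/2 - U/10 (j(U) = 347/2 + U/(-10) = 347*(1/2) + U*(-1/10) = 347/2 - U/10)
X/j(t) - 97777/(-86553) = 350870/(347/2 - 1/10*684) - 97777/(-86553) = 350870/(347/2 - 342/5) - 97777*(-1/86553) = 350870/(1051/10) + 97777/86553 = 350870*(10/1051) + 97777/86553 = 3508700/1051 + 97777/86553 = 303791274727/90967203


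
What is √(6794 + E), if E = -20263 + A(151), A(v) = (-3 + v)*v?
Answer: √8879 ≈ 94.228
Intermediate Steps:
A(v) = v*(-3 + v)
E = 2085 (E = -20263 + 151*(-3 + 151) = -20263 + 151*148 = -20263 + 22348 = 2085)
√(6794 + E) = √(6794 + 2085) = √8879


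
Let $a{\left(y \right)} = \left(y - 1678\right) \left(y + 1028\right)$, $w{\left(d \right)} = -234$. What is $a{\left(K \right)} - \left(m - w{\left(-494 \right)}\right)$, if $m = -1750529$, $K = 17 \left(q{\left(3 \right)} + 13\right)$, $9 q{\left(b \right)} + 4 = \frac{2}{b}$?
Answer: $- \frac{49680422}{729} \approx -68149.0$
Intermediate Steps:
$q{\left(b \right)} = - \frac{4}{9} + \frac{2}{9 b}$ ($q{\left(b \right)} = - \frac{4}{9} + \frac{2 \frac{1}{b}}{9} = - \frac{4}{9} + \frac{2}{9 b}$)
$K = \frac{5797}{27}$ ($K = 17 \left(\frac{2 \left(1 - 6\right)}{9 \cdot 3} + 13\right) = 17 \left(\frac{2}{9} \cdot \frac{1}{3} \left(1 - 6\right) + 13\right) = 17 \left(\frac{2}{9} \cdot \frac{1}{3} \left(-5\right) + 13\right) = 17 \left(- \frac{10}{27} + 13\right) = 17 \cdot \frac{341}{27} = \frac{5797}{27} \approx 214.7$)
$a{\left(y \right)} = \left(-1678 + y\right) \left(1028 + y\right)$
$a{\left(K \right)} - \left(m - w{\left(-494 \right)}\right) = \left(-1724984 + \left(\frac{5797}{27}\right)^{2} - \frac{3768050}{27}\right) - \left(-1750529 - -234\right) = \left(-1724984 + \frac{33605209}{729} - \frac{3768050}{27}\right) - \left(-1750529 + 234\right) = - \frac{1325645477}{729} - -1750295 = - \frac{1325645477}{729} + 1750295 = - \frac{49680422}{729}$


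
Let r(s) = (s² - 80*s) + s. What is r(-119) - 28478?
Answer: -4916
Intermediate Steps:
r(s) = s² - 79*s
r(-119) - 28478 = -119*(-79 - 119) - 28478 = -119*(-198) - 28478 = 23562 - 28478 = -4916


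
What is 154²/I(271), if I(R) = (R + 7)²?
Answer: 5929/19321 ≈ 0.30687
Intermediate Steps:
I(R) = (7 + R)²
154²/I(271) = 154²/((7 + 271)²) = 23716/(278²) = 23716/77284 = 23716*(1/77284) = 5929/19321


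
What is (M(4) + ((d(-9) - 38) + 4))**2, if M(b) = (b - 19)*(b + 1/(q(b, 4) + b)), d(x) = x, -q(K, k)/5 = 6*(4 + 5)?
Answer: 749828689/70756 ≈ 10597.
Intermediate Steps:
q(K, k) = -270 (q(K, k) = -30*(4 + 5) = -30*9 = -5*54 = -270)
M(b) = (-19 + b)*(b + 1/(-270 + b)) (M(b) = (b - 19)*(b + 1/(-270 + b)) = (-19 + b)*(b + 1/(-270 + b)))
(M(4) + ((d(-9) - 38) + 4))**2 = ((-19 + 4**3 - 289*4**2 + 5131*4)/(-270 + 4) + ((-9 - 38) + 4))**2 = ((-19 + 64 - 289*16 + 20524)/(-266) + (-47 + 4))**2 = (-(-19 + 64 - 4624 + 20524)/266 - 43)**2 = (-1/266*15945 - 43)**2 = (-15945/266 - 43)**2 = (-27383/266)**2 = 749828689/70756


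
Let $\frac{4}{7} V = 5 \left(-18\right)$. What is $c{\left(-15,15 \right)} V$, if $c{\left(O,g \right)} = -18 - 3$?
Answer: $\frac{6615}{2} \approx 3307.5$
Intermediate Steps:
$c{\left(O,g \right)} = -21$
$V = - \frac{315}{2}$ ($V = \frac{7 \cdot 5 \left(-18\right)}{4} = \frac{7}{4} \left(-90\right) = - \frac{315}{2} \approx -157.5$)
$c{\left(-15,15 \right)} V = \left(-21\right) \left(- \frac{315}{2}\right) = \frac{6615}{2}$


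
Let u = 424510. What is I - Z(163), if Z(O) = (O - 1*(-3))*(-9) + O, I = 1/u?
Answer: 565022811/424510 ≈ 1331.0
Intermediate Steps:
I = 1/424510 ≈ 2.3557e-6
Z(O) = -27 - 8*O (Z(O) = (O + 3)*(-9) + O = (3 + O)*(-9) + O = (-27 - 9*O) + O = -27 - 8*O)
I - Z(163) = 1/424510 - (-27 - 8*163) = 1/424510 - (-27 - 1304) = 1/424510 - 1*(-1331) = 1/424510 + 1331 = 565022811/424510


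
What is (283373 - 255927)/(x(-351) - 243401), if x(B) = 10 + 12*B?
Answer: -27446/247603 ≈ -0.11085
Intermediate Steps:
(283373 - 255927)/(x(-351) - 243401) = (283373 - 255927)/((10 + 12*(-351)) - 243401) = 27446/((10 - 4212) - 243401) = 27446/(-4202 - 243401) = 27446/(-247603) = 27446*(-1/247603) = -27446/247603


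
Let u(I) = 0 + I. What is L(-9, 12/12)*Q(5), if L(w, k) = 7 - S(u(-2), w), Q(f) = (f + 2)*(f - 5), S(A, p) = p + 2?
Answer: 0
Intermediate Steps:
u(I) = I
S(A, p) = 2 + p
Q(f) = (-5 + f)*(2 + f) (Q(f) = (2 + f)*(-5 + f) = (-5 + f)*(2 + f))
L(w, k) = 5 - w (L(w, k) = 7 - (2 + w) = 7 + (-2 - w) = 5 - w)
L(-9, 12/12)*Q(5) = (5 - 1*(-9))*(-10 + 5² - 3*5) = (5 + 9)*(-10 + 25 - 15) = 14*0 = 0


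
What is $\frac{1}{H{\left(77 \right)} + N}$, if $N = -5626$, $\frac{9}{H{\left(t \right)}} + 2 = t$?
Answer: $- \frac{25}{140647} \approx -0.00017775$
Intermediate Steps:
$H{\left(t \right)} = \frac{9}{-2 + t}$
$\frac{1}{H{\left(77 \right)} + N} = \frac{1}{\frac{9}{-2 + 77} - 5626} = \frac{1}{\frac{9}{75} - 5626} = \frac{1}{9 \cdot \frac{1}{75} - 5626} = \frac{1}{\frac{3}{25} - 5626} = \frac{1}{- \frac{140647}{25}} = - \frac{25}{140647}$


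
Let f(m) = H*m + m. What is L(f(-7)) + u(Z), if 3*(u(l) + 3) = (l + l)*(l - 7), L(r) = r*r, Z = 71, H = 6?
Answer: 16282/3 ≈ 5427.3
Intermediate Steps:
f(m) = 7*m (f(m) = 6*m + m = 7*m)
L(r) = r²
u(l) = -3 + 2*l*(-7 + l)/3 (u(l) = -3 + ((l + l)*(l - 7))/3 = -3 + ((2*l)*(-7 + l))/3 = -3 + (2*l*(-7 + l))/3 = -3 + 2*l*(-7 + l)/3)
L(f(-7)) + u(Z) = (7*(-7))² + (-3 - 14/3*71 + (⅔)*71²) = (-49)² + (-3 - 994/3 + (⅔)*5041) = 2401 + (-3 - 994/3 + 10082/3) = 2401 + 9079/3 = 16282/3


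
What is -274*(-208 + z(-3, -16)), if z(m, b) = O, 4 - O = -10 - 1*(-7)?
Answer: 55074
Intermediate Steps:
O = 7 (O = 4 - (-10 - 1*(-7)) = 4 - (-10 + 7) = 4 - 1*(-3) = 4 + 3 = 7)
z(m, b) = 7
-274*(-208 + z(-3, -16)) = -274*(-208 + 7) = -274*(-201) = 55074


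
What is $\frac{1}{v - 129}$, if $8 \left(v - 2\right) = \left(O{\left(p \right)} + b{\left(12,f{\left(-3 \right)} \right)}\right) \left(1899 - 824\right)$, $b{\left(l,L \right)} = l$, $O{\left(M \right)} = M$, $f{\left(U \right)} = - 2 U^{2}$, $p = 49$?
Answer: $\frac{8}{64559} \approx 0.00012392$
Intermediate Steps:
$v = \frac{65591}{8}$ ($v = 2 + \frac{\left(49 + 12\right) \left(1899 - 824\right)}{8} = 2 + \frac{61 \cdot 1075}{8} = 2 + \frac{1}{8} \cdot 65575 = 2 + \frac{65575}{8} = \frac{65591}{8} \approx 8198.9$)
$\frac{1}{v - 129} = \frac{1}{\frac{65591}{8} - 129} = \frac{1}{\frac{64559}{8}} = \frac{8}{64559}$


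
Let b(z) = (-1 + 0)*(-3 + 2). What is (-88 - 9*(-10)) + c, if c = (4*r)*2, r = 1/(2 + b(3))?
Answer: 14/3 ≈ 4.6667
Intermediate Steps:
b(z) = 1 (b(z) = -1*(-1) = 1)
r = 1/3 (r = 1/(2 + 1) = 1/3 ≈ 0.33333)
c = 8/3 (c = (4*(1/3))*2 = (4/3)*2 = 8/3 ≈ 2.6667)
(-88 - 9*(-10)) + c = (-88 - 9*(-10)) + 8/3 = (-88 + 90) + 8/3 = 2 + 8/3 = 14/3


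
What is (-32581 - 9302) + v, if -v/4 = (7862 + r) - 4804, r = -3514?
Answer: -40059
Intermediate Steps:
v = 1824 (v = -4*((7862 - 3514) - 4804) = -4*(4348 - 4804) = -4*(-456) = 1824)
(-32581 - 9302) + v = (-32581 - 9302) + 1824 = -41883 + 1824 = -40059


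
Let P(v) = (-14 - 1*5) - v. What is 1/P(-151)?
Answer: 1/132 ≈ 0.0075758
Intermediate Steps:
P(v) = -19 - v (P(v) = (-14 - 5) - v = -19 - v)
1/P(-151) = 1/(-19 - 1*(-151)) = 1/(-19 + 151) = 1/132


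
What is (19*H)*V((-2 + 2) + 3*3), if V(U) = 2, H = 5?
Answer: 190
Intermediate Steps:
(19*H)*V((-2 + 2) + 3*3) = (19*5)*2 = 95*2 = 190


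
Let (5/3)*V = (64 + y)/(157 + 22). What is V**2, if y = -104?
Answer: 576/32041 ≈ 0.017977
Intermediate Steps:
V = -24/179 (V = 3*((64 - 104)/(157 + 22))/5 = 3*(-40/179)/5 = 3*(-40*1/179)/5 = (3/5)*(-40/179) = -24/179 ≈ -0.13408)
V**2 = (-24/179)**2 = 576/32041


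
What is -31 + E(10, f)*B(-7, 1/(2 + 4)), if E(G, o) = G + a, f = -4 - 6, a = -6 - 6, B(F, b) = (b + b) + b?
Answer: -32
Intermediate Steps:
B(F, b) = 3*b (B(F, b) = 2*b + b = 3*b)
a = -12
f = -10
E(G, o) = -12 + G (E(G, o) = G - 12 = -12 + G)
-31 + E(10, f)*B(-7, 1/(2 + 4)) = -31 + (-12 + 10)*(3/(2 + 4)) = -31 - 6/6 = -31 - 2*½ = -31 - 1 = -32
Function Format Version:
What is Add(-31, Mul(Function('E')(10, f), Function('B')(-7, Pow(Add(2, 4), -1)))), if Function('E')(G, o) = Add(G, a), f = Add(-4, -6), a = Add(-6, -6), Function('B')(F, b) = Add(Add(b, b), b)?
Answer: -32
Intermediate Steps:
Function('B')(F, b) = Mul(3, b) (Function('B')(F, b) = Add(Mul(2, b), b) = Mul(3, b))
a = -12
f = -10
Function('E')(G, o) = Add(-12, G) (Function('E')(G, o) = Add(G, -12) = Add(-12, G))
Add(-31, Mul(Function('E')(10, f), Function('B')(-7, Pow(Add(2, 4), -1)))) = Add(-31, Mul(Add(-12, 10), Mul(3, Pow(Add(2, 4), -1)))) = Add(-31, Mul(-2, Mul(3, Pow(6, -1)))) = Add(-31, Mul(-2, Mul(3, Rational(1, 6)))) = Add(-31, Mul(-2, Rational(1, 2))) = Add(-31, -1) = -32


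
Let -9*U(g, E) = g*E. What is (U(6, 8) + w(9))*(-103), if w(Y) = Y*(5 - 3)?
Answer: -3914/3 ≈ -1304.7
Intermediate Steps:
U(g, E) = -E*g/9 (U(g, E) = -g*E/9 = -E*g/9)
w(Y) = 2*Y (w(Y) = Y*2 = 2*Y)
(U(6, 8) + w(9))*(-103) = (-1/9*8*6 + 2*9)*(-103) = (-16/3 + 18)*(-103) = (38/3)*(-103) = -3914/3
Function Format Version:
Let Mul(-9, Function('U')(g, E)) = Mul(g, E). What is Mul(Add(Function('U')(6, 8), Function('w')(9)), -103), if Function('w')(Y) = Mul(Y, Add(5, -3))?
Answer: Rational(-3914, 3) ≈ -1304.7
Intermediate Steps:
Function('U')(g, E) = Mul(Rational(-1, 9), E, g) (Function('U')(g, E) = Mul(Rational(-1, 9), Mul(g, E)) = Mul(Rational(-1, 9), Mul(E, g)) = Mul(Rational(-1, 9), E, g))
Function('w')(Y) = Mul(2, Y) (Function('w')(Y) = Mul(Y, 2) = Mul(2, Y))
Mul(Add(Function('U')(6, 8), Function('w')(9)), -103) = Mul(Add(Mul(Rational(-1, 9), 8, 6), Mul(2, 9)), -103) = Mul(Add(Rational(-16, 3), 18), -103) = Mul(Rational(38, 3), -103) = Rational(-3914, 3)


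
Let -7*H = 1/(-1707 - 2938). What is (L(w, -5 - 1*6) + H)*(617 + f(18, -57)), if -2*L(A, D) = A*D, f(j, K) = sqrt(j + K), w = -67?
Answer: -14785512201/65030 - 23963553*I*sqrt(39)/65030 ≈ -2.2736e+5 - 2301.3*I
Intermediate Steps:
f(j, K) = sqrt(K + j)
L(A, D) = -A*D/2
H = 1/32515 (H = -1/(7*(-1707 - 2938)) = -1/7/(-4645) = -1/7*(-1/4645) = 1/32515 ≈ 3.0755e-5)
(L(w, -5 - 1*6) + H)*(617 + f(18, -57)) = (-1/2*(-67)*(-5 - 1*6) + 1/32515)*(617 + sqrt(-57 + 18)) = (-1/2*(-67)*(-5 - 6) + 1/32515)*(617 + sqrt(-39)) = (-1/2*(-67)*(-11) + 1/32515)*(617 + I*sqrt(39)) = (-737/2 + 1/32515)*(617 + I*sqrt(39)) = -23963553*(617 + I*sqrt(39))/65030 = -14785512201/65030 - 23963553*I*sqrt(39)/65030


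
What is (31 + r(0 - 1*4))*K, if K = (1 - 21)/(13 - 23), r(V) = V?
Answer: 54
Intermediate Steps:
K = 2 (K = -20/(-10) = -20*(-1/10) = 2)
(31 + r(0 - 1*4))*K = (31 + (0 - 1*4))*2 = (31 + (0 - 4))*2 = (31 - 4)*2 = 27*2 = 54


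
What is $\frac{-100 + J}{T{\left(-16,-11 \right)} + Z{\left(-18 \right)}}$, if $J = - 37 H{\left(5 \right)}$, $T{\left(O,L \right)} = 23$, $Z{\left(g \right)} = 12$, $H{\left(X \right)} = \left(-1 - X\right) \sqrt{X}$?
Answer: $- \frac{20}{7} + \frac{222 \sqrt{5}}{35} \approx 11.326$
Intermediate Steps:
$H{\left(X \right)} = \sqrt{X} \left(-1 - X\right)$
$J = 222 \sqrt{5}$ ($J = - 37 \sqrt{5} \left(-1 - 5\right) = - 37 \sqrt{5} \left(-6\right) = - 37 \left(- 6 \sqrt{5}\right) = 222 \sqrt{5} \approx 496.41$)
$\frac{-100 + J}{T{\left(-16,-11 \right)} + Z{\left(-18 \right)}} = \frac{-100 + 222 \sqrt{5}}{23 + 12} = \frac{-100 + 222 \sqrt{5}}{35} = \left(-100 + 222 \sqrt{5}\right) \frac{1}{35} = - \frac{20}{7} + \frac{222 \sqrt{5}}{35}$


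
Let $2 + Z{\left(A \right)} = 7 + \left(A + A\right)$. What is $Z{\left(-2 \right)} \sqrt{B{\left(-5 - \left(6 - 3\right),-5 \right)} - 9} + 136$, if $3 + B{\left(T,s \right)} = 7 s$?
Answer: $136 + i \sqrt{47} \approx 136.0 + 6.8557 i$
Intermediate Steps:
$Z{\left(A \right)} = 5 + 2 A$ ($Z{\left(A \right)} = -2 + \left(7 + \left(A + A\right)\right) = -2 + \left(7 + 2 A\right) = 5 + 2 A$)
$B{\left(T,s \right)} = -3 + 7 s$
$Z{\left(-2 \right)} \sqrt{B{\left(-5 - \left(6 - 3\right),-5 \right)} - 9} + 136 = \left(5 + 2 \left(-2\right)\right) \sqrt{\left(-3 + 7 \left(-5\right)\right) - 9} + 136 = \left(5 - 4\right) \sqrt{\left(-3 - 35\right) - 9} + 136 = 1 \sqrt{-38 - 9} + 136 = 1 \sqrt{-47} + 136 = 1 i \sqrt{47} + 136 = i \sqrt{47} + 136 = 136 + i \sqrt{47}$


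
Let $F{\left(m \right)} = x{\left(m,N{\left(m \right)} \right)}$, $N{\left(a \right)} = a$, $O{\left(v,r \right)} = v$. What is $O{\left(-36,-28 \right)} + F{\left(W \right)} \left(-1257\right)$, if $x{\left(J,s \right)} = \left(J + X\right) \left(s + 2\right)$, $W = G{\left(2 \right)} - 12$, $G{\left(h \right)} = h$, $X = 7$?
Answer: $-30204$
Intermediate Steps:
$W = -10$ ($W = 2 - 12 = -10$)
$x{\left(J,s \right)} = \left(2 + s\right) \left(7 + J\right)$ ($x{\left(J,s \right)} = \left(J + 7\right) \left(s + 2\right) = \left(7 + J\right) \left(2 + s\right) = \left(2 + s\right) \left(7 + J\right)$)
$F{\left(m \right)} = 14 + m^{2} + 9 m$ ($F{\left(m \right)} = 14 + 2 m + 7 m + m m = 14 + 2 m + 7 m + m^{2} = 14 + m^{2} + 9 m$)
$O{\left(-36,-28 \right)} + F{\left(W \right)} \left(-1257\right) = -36 + \left(14 + \left(-10\right)^{2} + 9 \left(-10\right)\right) \left(-1257\right) = -36 + \left(14 + 100 - 90\right) \left(-1257\right) = -36 + 24 \left(-1257\right) = -36 - 30168 = -30204$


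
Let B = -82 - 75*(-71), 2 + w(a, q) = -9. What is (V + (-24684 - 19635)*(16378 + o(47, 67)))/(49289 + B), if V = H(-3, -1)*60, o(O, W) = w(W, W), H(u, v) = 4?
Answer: -725368833/54532 ≈ -13302.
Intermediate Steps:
w(a, q) = -11 (w(a, q) = -2 - 9 = -11)
o(O, W) = -11
B = 5243 (B = -82 + 5325 = 5243)
V = 240 (V = 4*60 = 240)
(V + (-24684 - 19635)*(16378 + o(47, 67)))/(49289 + B) = (240 + (-24684 - 19635)*(16378 - 11))/(49289 + 5243) = (240 - 44319*16367)/54532 = (240 - 725369073)*(1/54532) = -725368833*1/54532 = -725368833/54532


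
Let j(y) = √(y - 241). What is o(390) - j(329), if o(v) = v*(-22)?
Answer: -8580 - 2*√22 ≈ -8589.4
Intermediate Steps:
o(v) = -22*v
j(y) = √(-241 + y)
o(390) - j(329) = -22*390 - √(-241 + 329) = -8580 - √88 = -8580 - 2*√22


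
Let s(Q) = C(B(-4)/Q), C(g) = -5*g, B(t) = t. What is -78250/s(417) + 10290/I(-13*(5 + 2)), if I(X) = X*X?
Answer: -551450805/338 ≈ -1.6315e+6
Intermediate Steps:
I(X) = X²
s(Q) = 20/Q (s(Q) = -(-20)/Q = 20/Q)
-78250/s(417) + 10290/I(-13*(5 + 2)) = -78250/(20/417) + 10290/((-13*(5 + 2))²) = -78250/(20*(1/417)) + 10290/((-13*7)²) = -78250/20/417 + 10290/((-91)²) = -78250*417/20 + 10290/8281 = -3263025/2 + 10290*(1/8281) = -3263025/2 + 210/169 = -551450805/338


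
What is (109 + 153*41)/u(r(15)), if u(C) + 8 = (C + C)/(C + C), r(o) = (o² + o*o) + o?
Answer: -6382/7 ≈ -911.71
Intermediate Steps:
r(o) = o + 2*o² (r(o) = (o² + o²) + o = 2*o² + o = o + 2*o²)
u(C) = -7 (u(C) = -8 + (C + C)/(C + C) = -8 + (2*C)/((2*C)) = -8 + (2*C)*(1/(2*C)) = -8 + 1 = -7)
(109 + 153*41)/u(r(15)) = (109 + 153*41)/(-7) = (109 + 6273)*(-⅐) = 6382*(-⅐) = -6382/7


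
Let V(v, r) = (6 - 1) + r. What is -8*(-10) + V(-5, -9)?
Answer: 76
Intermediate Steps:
V(v, r) = 5 + r
-8*(-10) + V(-5, -9) = -8*(-10) + (5 - 9) = 80 - 4 = 76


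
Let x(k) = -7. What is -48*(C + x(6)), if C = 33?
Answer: -1248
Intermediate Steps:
-48*(C + x(6)) = -48*(33 - 7) = -48*26 = -1248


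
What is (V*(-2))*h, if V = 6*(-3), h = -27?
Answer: -972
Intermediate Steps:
V = -18
(V*(-2))*h = -18*(-2)*(-27) = 36*(-27) = -972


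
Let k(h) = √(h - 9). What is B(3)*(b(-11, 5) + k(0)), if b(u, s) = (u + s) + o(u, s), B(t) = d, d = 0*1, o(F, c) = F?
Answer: 0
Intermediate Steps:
d = 0
B(t) = 0
b(u, s) = s + 2*u (b(u, s) = (u + s) + u = (s + u) + u = s + 2*u)
k(h) = √(-9 + h)
B(3)*(b(-11, 5) + k(0)) = 0*((5 + 2*(-11)) + √(-9 + 0)) = 0*((5 - 22) + √(-9)) = 0*(-17 + 3*I) = 0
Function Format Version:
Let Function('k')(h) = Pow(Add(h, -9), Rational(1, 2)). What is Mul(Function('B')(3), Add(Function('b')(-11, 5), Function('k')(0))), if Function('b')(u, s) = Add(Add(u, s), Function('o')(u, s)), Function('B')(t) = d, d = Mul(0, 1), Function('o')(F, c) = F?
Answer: 0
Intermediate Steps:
d = 0
Function('B')(t) = 0
Function('b')(u, s) = Add(s, Mul(2, u)) (Function('b')(u, s) = Add(Add(u, s), u) = Add(Add(s, u), u) = Add(s, Mul(2, u)))
Function('k')(h) = Pow(Add(-9, h), Rational(1, 2))
Mul(Function('B')(3), Add(Function('b')(-11, 5), Function('k')(0))) = Mul(0, Add(Add(5, Mul(2, -11)), Pow(Add(-9, 0), Rational(1, 2)))) = Mul(0, Add(Add(5, -22), Pow(-9, Rational(1, 2)))) = Mul(0, Add(-17, Mul(3, I))) = 0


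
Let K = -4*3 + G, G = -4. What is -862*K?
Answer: 13792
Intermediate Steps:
K = -16 (K = -4*3 - 4 = -12 - 4 = -16)
-862*K = -862*(-16) = 13792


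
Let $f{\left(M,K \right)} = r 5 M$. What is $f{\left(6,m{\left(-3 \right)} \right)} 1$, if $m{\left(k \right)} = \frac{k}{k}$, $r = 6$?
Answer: $180$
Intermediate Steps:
$m{\left(k \right)} = 1$
$f{\left(M,K \right)} = 30 M$ ($f{\left(M,K \right)} = 6 \cdot 5 M = 30 M$)
$f{\left(6,m{\left(-3 \right)} \right)} 1 = 30 \cdot 6 \cdot 1 = 180 \cdot 1 = 180$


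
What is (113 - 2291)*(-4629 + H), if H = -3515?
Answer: 17737632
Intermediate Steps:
(113 - 2291)*(-4629 + H) = (113 - 2291)*(-4629 - 3515) = -2178*(-8144) = 17737632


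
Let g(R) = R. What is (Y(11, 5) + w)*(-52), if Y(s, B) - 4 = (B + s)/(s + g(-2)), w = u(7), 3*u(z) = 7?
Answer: -3796/9 ≈ -421.78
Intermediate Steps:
u(z) = 7/3 (u(z) = (⅓)*7 = 7/3)
w = 7/3 ≈ 2.3333
Y(s, B) = 4 + (B + s)/(-2 + s) (Y(s, B) = 4 + (B + s)/(s - 2) = 4 + (B + s)/(-2 + s))
(Y(11, 5) + w)*(-52) = ((-8 + 5 + 5*11)/(-2 + 11) + 7/3)*(-52) = ((-8 + 5 + 55)/9 + 7/3)*(-52) = ((⅑)*52 + 7/3)*(-52) = (52/9 + 7/3)*(-52) = (73/9)*(-52) = -3796/9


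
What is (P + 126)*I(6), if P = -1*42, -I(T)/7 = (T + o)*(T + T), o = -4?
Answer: -14112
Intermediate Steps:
I(T) = -14*T*(-4 + T) (I(T) = -7*(T - 4)*(T + T) = -7*(-4 + T)*2*T = -14*T*(-4 + T))
P = -42
(P + 126)*I(6) = (-42 + 126)*(14*6*(4 - 1*6)) = 84*(14*6*(4 - 6)) = 84*(14*6*(-2)) = 84*(-168) = -14112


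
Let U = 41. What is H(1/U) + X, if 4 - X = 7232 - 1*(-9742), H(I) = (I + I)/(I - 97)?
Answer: -33736361/1988 ≈ -16970.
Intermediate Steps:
H(I) = 2*I/(-97 + I) (H(I) = (2*I)/(-97 + I) = 2*I/(-97 + I))
X = -16970 (X = 4 - (7232 - 1*(-9742)) = 4 - (7232 + 9742) = 4 - 1*16974 = 4 - 16974 = -16970)
H(1/U) + X = 2/(41*(-97 + 1/41)) - 16970 = 2*(1/41)/(-97 + 1/41) - 16970 = 2*(1/41)/(-3976/41) - 16970 = 2*(1/41)*(-41/3976) - 16970 = -1/1988 - 16970 = -33736361/1988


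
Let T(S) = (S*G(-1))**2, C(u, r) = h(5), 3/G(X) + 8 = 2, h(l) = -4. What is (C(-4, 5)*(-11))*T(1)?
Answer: 11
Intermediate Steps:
G(X) = -1/2 (G(X) = 3/(-8 + 2) = 3/(-6) = 3*(-1/6) = -1/2)
C(u, r) = -4
T(S) = S**2/4 (T(S) = (S*(-1/2))**2 = (-S/2)**2 = S**2/4)
(C(-4, 5)*(-11))*T(1) = (-4*(-11))*((1/4)*1**2) = 44*((1/4)*1) = 44*(1/4) = 11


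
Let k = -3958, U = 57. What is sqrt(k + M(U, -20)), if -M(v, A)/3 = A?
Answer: I*sqrt(3898) ≈ 62.434*I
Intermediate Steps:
M(v, A) = -3*A
sqrt(k + M(U, -20)) = sqrt(-3958 - 3*(-20)) = sqrt(-3958 + 60) = sqrt(-3898) = I*sqrt(3898)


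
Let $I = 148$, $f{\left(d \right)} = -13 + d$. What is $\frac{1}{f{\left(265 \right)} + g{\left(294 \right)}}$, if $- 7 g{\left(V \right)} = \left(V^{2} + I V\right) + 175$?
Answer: $- \frac{1}{18337} \approx -5.4535 \cdot 10^{-5}$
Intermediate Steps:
$g{\left(V \right)} = -25 - \frac{148 V}{7} - \frac{V^{2}}{7}$ ($g{\left(V \right)} = - \frac{\left(V^{2} + 148 V\right) + 175}{7} = - \frac{175 + V^{2} + 148 V}{7} = -25 - \frac{148 V}{7} - \frac{V^{2}}{7}$)
$\frac{1}{f{\left(265 \right)} + g{\left(294 \right)}} = \frac{1}{\left(-13 + 265\right) - \left(6241 + 12348\right)} = \frac{1}{252 - 18589} = \frac{1}{-18337} = - \frac{1}{18337}$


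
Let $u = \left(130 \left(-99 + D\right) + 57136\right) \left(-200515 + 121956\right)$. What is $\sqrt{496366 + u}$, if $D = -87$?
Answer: $i \sqrt{2588494038} \approx 50877.0 i$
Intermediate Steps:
$u = -2588990404$ ($u = \left(130 \left(-99 - 87\right) + 57136\right) \left(-200515 + 121956\right) = \left(130 \left(-186\right) + 57136\right) \left(-78559\right) = \left(-24180 + 57136\right) \left(-78559\right) = 32956 \left(-78559\right) = -2588990404$)
$\sqrt{496366 + u} = \sqrt{496366 - 2588990404} = \sqrt{-2588494038} = i \sqrt{2588494038}$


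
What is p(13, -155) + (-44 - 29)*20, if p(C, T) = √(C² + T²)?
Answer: -1460 + √24194 ≈ -1304.5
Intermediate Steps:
p(13, -155) + (-44 - 29)*20 = √(13² + (-155)²) + (-44 - 29)*20 = √(169 + 24025) - 73*20 = √24194 - 1460 = -1460 + √24194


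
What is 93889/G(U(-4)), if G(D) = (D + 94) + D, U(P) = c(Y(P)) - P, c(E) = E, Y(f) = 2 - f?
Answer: 93889/114 ≈ 823.59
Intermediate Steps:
U(P) = 2 - 2*P (U(P) = (2 - P) - P = 2 - 2*P)
G(D) = 94 + 2*D (G(D) = (94 + D) + D = 94 + 2*D)
93889/G(U(-4)) = 93889/(94 + 2*(2 - 2*(-4))) = 93889/(94 + 2*(2 + 8)) = 93889/(94 + 2*10) = 93889/(94 + 20) = 93889/114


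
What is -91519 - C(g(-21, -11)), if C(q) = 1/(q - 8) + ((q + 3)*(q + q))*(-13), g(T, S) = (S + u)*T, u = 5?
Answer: 39068029/118 ≈ 3.3109e+5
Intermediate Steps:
g(T, S) = T*(5 + S) (g(T, S) = (S + 5)*T = (5 + S)*T = T*(5 + S))
C(q) = 1/(-8 + q) - 26*q*(3 + q) (C(q) = 1/(-8 + q) + ((3 + q)*(2*q))*(-13) = 1/(-8 + q) + (2*q*(3 + q))*(-13) = 1/(-8 + q) - 26*q*(3 + q))
-91519 - C(g(-21, -11)) = -91519 - (1 - 26*(-9261*(5 - 11)³) + 130*(-21*(5 - 11))² + 624*(-21*(5 - 11)))/(-8 - 21*(5 - 11)) = -91519 - (1 - 26*(-21*(-6))³ + 130*(-21*(-6))² + 624*(-21*(-6)))/(-8 - 21*(-6)) = -91519 - (1 - 26*126³ + 130*126² + 624*126)/(-8 + 126) = -91519 - (1 - 26*2000376 + 130*15876 + 78624)/118 = -91519 - (1 - 52009776 + 2063880 + 78624)/118 = -91519 - (-49867271)/118 = -91519 - 1*(-49867271/118) = -91519 + 49867271/118 = 39068029/118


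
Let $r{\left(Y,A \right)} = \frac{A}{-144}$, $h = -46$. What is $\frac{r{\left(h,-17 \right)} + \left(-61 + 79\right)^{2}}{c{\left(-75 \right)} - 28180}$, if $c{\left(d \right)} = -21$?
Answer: $- \frac{46673}{4060944} \approx -0.011493$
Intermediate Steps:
$r{\left(Y,A \right)} = - \frac{A}{144}$ ($r{\left(Y,A \right)} = A \left(- \frac{1}{144}\right) = - \frac{A}{144}$)
$\frac{r{\left(h,-17 \right)} + \left(-61 + 79\right)^{2}}{c{\left(-75 \right)} - 28180} = \frac{\left(- \frac{1}{144}\right) \left(-17\right) + \left(-61 + 79\right)^{2}}{-21 - 28180} = \frac{\frac{17}{144} + 18^{2}}{-28201} = \left(\frac{17}{144} + 324\right) \left(- \frac{1}{28201}\right) = \frac{46673}{144} \left(- \frac{1}{28201}\right) = - \frac{46673}{4060944}$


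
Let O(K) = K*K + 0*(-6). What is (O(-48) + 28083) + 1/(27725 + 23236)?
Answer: 1548551908/50961 ≈ 30387.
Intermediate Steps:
O(K) = K**2 (O(K) = K**2 + 0 = K**2)
(O(-48) + 28083) + 1/(27725 + 23236) = ((-48)**2 + 28083) + 1/(27725 + 23236) = (2304 + 28083) + 1/50961 = 30387 + 1/50961 = 1548551908/50961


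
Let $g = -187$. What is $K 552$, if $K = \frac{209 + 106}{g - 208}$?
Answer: $- \frac{34776}{79} \approx -440.2$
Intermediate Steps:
$K = - \frac{63}{79}$ ($K = \frac{209 + 106}{-187 - 208} = \frac{315}{-395} = 315 \left(- \frac{1}{395}\right) = - \frac{63}{79} \approx -0.79747$)
$K 552 = \left(- \frac{63}{79}\right) 552 = - \frac{34776}{79}$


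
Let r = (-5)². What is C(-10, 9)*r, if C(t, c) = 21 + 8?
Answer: 725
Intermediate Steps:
C(t, c) = 29
r = 25
C(-10, 9)*r = 29*25 = 725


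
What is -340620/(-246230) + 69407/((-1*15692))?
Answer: -1174507657/386384116 ≈ -3.0397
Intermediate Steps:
-340620/(-246230) + 69407/((-1*15692)) = -340620*(-1/246230) + 69407/(-15692) = 34062/24623 + 69407*(-1/15692) = 34062/24623 - 69407/15692 = -1174507657/386384116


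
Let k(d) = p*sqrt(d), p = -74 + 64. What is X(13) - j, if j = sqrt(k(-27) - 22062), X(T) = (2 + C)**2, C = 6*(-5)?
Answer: 784 - sqrt(-22062 - 30*I*sqrt(3)) ≈ 783.83 + 148.53*I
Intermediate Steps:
C = -30
p = -10
X(T) = 784 (X(T) = (2 - 30)**2 = (-28)**2 = 784)
k(d) = -10*sqrt(d)
j = sqrt(-22062 - 30*I*sqrt(3)) (j = sqrt(-30*I*sqrt(3) - 22062) = sqrt(-22062 - 30*I*sqrt(3)) ≈ 0.175 - 148.53*I)
X(13) - j = 784 - sqrt(-22062 - 30*I*sqrt(3))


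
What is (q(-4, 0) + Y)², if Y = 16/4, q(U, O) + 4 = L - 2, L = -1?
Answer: 9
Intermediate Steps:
q(U, O) = -7 (q(U, O) = -4 + (-1 - 2) = -4 - 3 = -7)
Y = 4 (Y = 16*(¼) = 4)
(q(-4, 0) + Y)² = (-7 + 4)² = (-3)² = 9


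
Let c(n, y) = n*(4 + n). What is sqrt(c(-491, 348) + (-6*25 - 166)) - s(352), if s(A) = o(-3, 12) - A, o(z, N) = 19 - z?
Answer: 330 + sqrt(238801) ≈ 818.67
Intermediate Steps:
s(A) = 22 - A (s(A) = (19 - 1*(-3)) - A = (19 + 3) - A = 22 - A)
sqrt(c(-491, 348) + (-6*25 - 166)) - s(352) = sqrt(-491*(4 - 491) + (-6*25 - 166)) - (22 - 1*352) = sqrt(-491*(-487) + (-150 - 166)) - (22 - 352) = sqrt(239117 - 316) - 1*(-330) = sqrt(238801) + 330 = 330 + sqrt(238801)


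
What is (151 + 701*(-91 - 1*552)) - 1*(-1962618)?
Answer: 1512026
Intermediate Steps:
(151 + 701*(-91 - 1*552)) - 1*(-1962618) = (151 + 701*(-91 - 552)) + 1962618 = (151 + 701*(-643)) + 1962618 = (151 - 450743) + 1962618 = -450592 + 1962618 = 1512026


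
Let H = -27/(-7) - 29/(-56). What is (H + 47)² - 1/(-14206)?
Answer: 1199845895/454592 ≈ 2639.4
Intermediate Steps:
H = 35/8 (H = -27*(-⅐) - 29*(-1/56) = 27/7 + 29/56 = 35/8 ≈ 4.3750)
(H + 47)² - 1/(-14206) = (35/8 + 47)² - 1/(-14206) = (411/8)² - 1*(-1/14206) = 168921/64 + 1/14206 = 1199845895/454592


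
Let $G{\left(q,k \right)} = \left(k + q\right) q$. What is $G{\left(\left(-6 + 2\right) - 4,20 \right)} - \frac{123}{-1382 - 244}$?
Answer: $- \frac{51991}{542} \approx -95.924$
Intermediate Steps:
$G{\left(q,k \right)} = q \left(k + q\right)$
$G{\left(\left(-6 + 2\right) - 4,20 \right)} - \frac{123}{-1382 - 244} = \left(\left(-6 + 2\right) - 4\right) \left(20 + \left(\left(-6 + 2\right) - 4\right)\right) - \frac{123}{-1382 - 244} = \left(-4 - 4\right) \left(20 - 8\right) - \frac{123}{-1626} = - 8 \left(20 - 8\right) - - \frac{41}{542} = \left(-8\right) 12 + \frac{41}{542} = -96 + \frac{41}{542} = - \frac{51991}{542}$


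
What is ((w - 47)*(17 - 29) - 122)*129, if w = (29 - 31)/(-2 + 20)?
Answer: 57190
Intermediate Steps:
w = -⅑ (w = -2/18 = -2*1/18 = -⅑ ≈ -0.11111)
((w - 47)*(17 - 29) - 122)*129 = ((-⅑ - 47)*(17 - 29) - 122)*129 = (-424/9*(-12) - 122)*129 = (1696/3 - 122)*129 = (1330/3)*129 = 57190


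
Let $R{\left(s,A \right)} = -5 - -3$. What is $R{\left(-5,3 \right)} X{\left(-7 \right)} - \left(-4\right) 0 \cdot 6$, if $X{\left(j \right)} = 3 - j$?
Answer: $-20$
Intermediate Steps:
$R{\left(s,A \right)} = -2$ ($R{\left(s,A \right)} = -5 + 3 = -2$)
$R{\left(-5,3 \right)} X{\left(-7 \right)} - \left(-4\right) 0 \cdot 6 = - 2 \left(3 - -7\right) - \left(-4\right) 0 \cdot 6 = - 2 \left(3 + 7\right) - 0 \cdot 6 = \left(-2\right) 10 - 0 = -20 + 0 = -20$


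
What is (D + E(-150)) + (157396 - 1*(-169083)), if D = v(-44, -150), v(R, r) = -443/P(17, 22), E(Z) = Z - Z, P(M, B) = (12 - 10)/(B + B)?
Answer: 316733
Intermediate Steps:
P(M, B) = 1/B (P(M, B) = 2/((2*B)) = 2*(1/(2*B)) = 1/B)
E(Z) = 0
v(R, r) = -9746 (v(R, r) = -443/(1/22) = -443/1/22 = -443*22 = -9746)
D = -9746
(D + E(-150)) + (157396 - 1*(-169083)) = (-9746 + 0) + (157396 - 1*(-169083)) = -9746 + (157396 + 169083) = -9746 + 326479 = 316733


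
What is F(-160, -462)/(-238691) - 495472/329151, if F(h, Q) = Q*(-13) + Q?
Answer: -120089520296/78565381341 ≈ -1.5285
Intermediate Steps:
F(h, Q) = -12*Q (F(h, Q) = -13*Q + Q = -12*Q)
F(-160, -462)/(-238691) - 495472/329151 = -12*(-462)/(-238691) - 495472/329151 = 5544*(-1/238691) - 495472*1/329151 = -5544/238691 - 495472/329151 = -120089520296/78565381341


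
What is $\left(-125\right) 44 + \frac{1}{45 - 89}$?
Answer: $- \frac{242001}{44} \approx -5500.0$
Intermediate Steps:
$\left(-125\right) 44 + \frac{1}{45 - 89} = -5500 + \frac{1}{-44} = -5500 - \frac{1}{44} = - \frac{242001}{44}$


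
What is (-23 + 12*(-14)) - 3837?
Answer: -4028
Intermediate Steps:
(-23 + 12*(-14)) - 3837 = (-23 - 168) - 3837 = -191 - 3837 = -4028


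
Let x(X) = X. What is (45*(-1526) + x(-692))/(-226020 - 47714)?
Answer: 34681/136867 ≈ 0.25339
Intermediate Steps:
(45*(-1526) + x(-692))/(-226020 - 47714) = (45*(-1526) - 692)/(-226020 - 47714) = (-68670 - 692)/(-273734) = -69362*(-1/273734) = 34681/136867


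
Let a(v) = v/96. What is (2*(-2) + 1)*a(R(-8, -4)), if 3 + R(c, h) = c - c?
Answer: 3/32 ≈ 0.093750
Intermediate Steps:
R(c, h) = -3 (R(c, h) = -3 + (c - c) = -3 + 0 = -3)
a(v) = v/96 (a(v) = v*(1/96) = v/96)
(2*(-2) + 1)*a(R(-8, -4)) = (2*(-2) + 1)*((1/96)*(-3)) = (-4 + 1)*(-1/32) = -3*(-1/32) = 3/32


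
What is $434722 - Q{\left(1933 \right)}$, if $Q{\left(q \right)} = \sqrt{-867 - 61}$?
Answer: $434722 - 4 i \sqrt{58} \approx 4.3472 \cdot 10^{5} - 30.463 i$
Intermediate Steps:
$Q{\left(q \right)} = 4 i \sqrt{58}$ ($Q{\left(q \right)} = \sqrt{-928} = 4 i \sqrt{58}$)
$434722 - Q{\left(1933 \right)} = 434722 - 4 i \sqrt{58}$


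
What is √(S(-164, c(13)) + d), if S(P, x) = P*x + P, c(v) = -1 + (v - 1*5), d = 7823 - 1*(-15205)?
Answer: 2*√5429 ≈ 147.36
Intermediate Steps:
d = 23028 (d = 7823 + 15205 = 23028)
c(v) = -6 + v (c(v) = -1 + (v - 5) = -1 + (-5 + v) = -6 + v)
S(P, x) = P + P*x
√(S(-164, c(13)) + d) = √(-164*(1 + (-6 + 13)) + 23028) = √(-164*(1 + 7) + 23028) = √(-164*8 + 23028) = √(-1312 + 23028) = √21716 = 2*√5429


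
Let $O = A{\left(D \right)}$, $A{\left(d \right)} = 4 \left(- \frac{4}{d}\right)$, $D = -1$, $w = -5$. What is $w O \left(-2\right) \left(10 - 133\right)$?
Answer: $-19680$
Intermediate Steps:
$A{\left(d \right)} = - \frac{16}{d}$
$O = 16$ ($O = - \frac{16}{-1} = \left(-16\right) \left(-1\right) = 16$)
$w O \left(-2\right) \left(10 - 133\right) = \left(-5\right) 16 \left(-2\right) \left(10 - 133\right) = \left(-80\right) \left(-2\right) \left(-123\right) = 160 \left(-123\right) = -19680$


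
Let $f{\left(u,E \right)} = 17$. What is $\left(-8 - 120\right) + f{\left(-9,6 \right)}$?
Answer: $-111$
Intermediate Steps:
$\left(-8 - 120\right) + f{\left(-9,6 \right)} = \left(-8 - 120\right) + 17 = -128 + 17 = -111$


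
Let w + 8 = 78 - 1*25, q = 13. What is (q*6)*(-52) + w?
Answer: -4011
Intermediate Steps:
w = 45 (w = -8 + (78 - 1*25) = -8 + (78 - 25) = -8 + 53 = 45)
(q*6)*(-52) + w = (13*6)*(-52) + 45 = 78*(-52) + 45 = -4056 + 45 = -4011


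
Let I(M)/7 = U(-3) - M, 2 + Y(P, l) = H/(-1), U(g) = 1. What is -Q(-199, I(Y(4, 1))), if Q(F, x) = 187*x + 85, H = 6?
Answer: -11866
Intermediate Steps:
Y(P, l) = -8 (Y(P, l) = -2 + 6/(-1) = -2 + 6*(-1) = -2 - 6 = -8)
I(M) = 7 - 7*M (I(M) = 7*(1 - M) = 7 - 7*M)
Q(F, x) = 85 + 187*x
-Q(-199, I(Y(4, 1))) = -(85 + 187*(7 - 7*(-8))) = -(85 + 187*(7 + 56)) = -(85 + 187*63) = -(85 + 11781) = -1*11866 = -11866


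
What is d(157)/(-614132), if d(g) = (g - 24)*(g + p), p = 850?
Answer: -133931/614132 ≈ -0.21808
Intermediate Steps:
d(g) = (-24 + g)*(850 + g) (d(g) = (g - 24)*(g + 850) = (-24 + g)*(850 + g))
d(157)/(-614132) = (-20400 + 157² + 826*157)/(-614132) = (-20400 + 24649 + 129682)*(-1/614132) = 133931*(-1/614132) = -133931/614132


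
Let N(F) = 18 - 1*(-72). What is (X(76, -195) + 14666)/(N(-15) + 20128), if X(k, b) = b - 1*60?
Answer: 14411/20218 ≈ 0.71278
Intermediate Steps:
N(F) = 90 (N(F) = 18 + 72 = 90)
X(k, b) = -60 + b (X(k, b) = b - 60 = -60 + b)
(X(76, -195) + 14666)/(N(-15) + 20128) = ((-60 - 195) + 14666)/(90 + 20128) = (-255 + 14666)/20218 = 14411*(1/20218) = 14411/20218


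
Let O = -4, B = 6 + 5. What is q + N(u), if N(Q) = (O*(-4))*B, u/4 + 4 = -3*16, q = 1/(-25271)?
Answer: 4447695/25271 ≈ 176.00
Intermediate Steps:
B = 11
q = -1/25271 ≈ -3.9571e-5
u = -208 (u = -16 + 4*(-3*16) = -16 + 4*(-48) = -16 - 192 = -208)
N(Q) = 176 (N(Q) = -4*(-4)*11 = 16*11 = 176)
q + N(u) = -1/25271 + 176 = 4447695/25271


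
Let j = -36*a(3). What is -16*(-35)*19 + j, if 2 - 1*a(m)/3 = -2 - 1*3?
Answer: 9884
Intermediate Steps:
a(m) = 21 (a(m) = 6 - 3*(-2 - 1*3) = 6 - 3*(-2 - 3) = 6 - 3*(-5) = 6 + 15 = 21)
j = -756 (j = -36*21 = -756)
-16*(-35)*19 + j = -16*(-35)*19 - 756 = 560*19 - 756 = 10640 - 756 = 9884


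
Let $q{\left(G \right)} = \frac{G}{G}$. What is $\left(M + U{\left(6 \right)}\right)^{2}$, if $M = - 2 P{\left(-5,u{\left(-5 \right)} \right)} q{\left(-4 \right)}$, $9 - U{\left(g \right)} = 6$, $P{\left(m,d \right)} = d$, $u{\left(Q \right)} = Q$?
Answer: $169$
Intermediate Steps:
$q{\left(G \right)} = 1$
$U{\left(g \right)} = 3$ ($U{\left(g \right)} = 9 - 6 = 3$)
$M = 10$ ($M = \left(-2\right) \left(-5\right) 1 = 10 \cdot 1 = 10$)
$\left(M + U{\left(6 \right)}\right)^{2} = \left(10 + 3\right)^{2} = 13^{2} = 169$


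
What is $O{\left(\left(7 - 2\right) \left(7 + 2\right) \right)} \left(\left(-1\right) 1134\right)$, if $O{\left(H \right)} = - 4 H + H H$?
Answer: $-2092230$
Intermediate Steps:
$O{\left(H \right)} = H^{2} - 4 H$ ($O{\left(H \right)} = - 4 H + H^{2} = H^{2} - 4 H$)
$O{\left(\left(7 - 2\right) \left(7 + 2\right) \right)} \left(\left(-1\right) 1134\right) = \left(7 - 2\right) \left(7 + 2\right) \left(-4 + \left(7 - 2\right) \left(7 + 2\right)\right) \left(\left(-1\right) 1134\right) = 5 \cdot 9 \left(-4 + 5 \cdot 9\right) \left(-1134\right) = 45 \left(-4 + 45\right) \left(-1134\right) = 45 \cdot 41 \left(-1134\right) = 1845 \left(-1134\right) = -2092230$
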